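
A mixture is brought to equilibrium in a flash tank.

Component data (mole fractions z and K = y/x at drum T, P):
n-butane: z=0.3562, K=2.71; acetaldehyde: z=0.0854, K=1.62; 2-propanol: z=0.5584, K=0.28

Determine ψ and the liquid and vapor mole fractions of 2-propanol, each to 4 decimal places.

Newton–Raphson from ψ = 0.4:
  ψ = 0.4000: g = -0.16055, g' = -0.9594 → ψ = 0.2327
  ψ = 0.2327: g = -0.00093, g' = -0.9758 → ψ = 0.2317
Converged at ψ = 0.2317.
Compositions from xᵢ = zᵢ/(1+ψ(Kᵢ−1)), yᵢ = Kᵢxᵢ:
  n-butane: x = 0.2551, y = 0.6914
  acetaldehyde: x = 0.0747, y = 0.1210
  2-propanol: x = 0.6702, y = 0.1877

ψ = 0.2317, x_2-propanol = 0.6702, y_2-propanol = 0.1877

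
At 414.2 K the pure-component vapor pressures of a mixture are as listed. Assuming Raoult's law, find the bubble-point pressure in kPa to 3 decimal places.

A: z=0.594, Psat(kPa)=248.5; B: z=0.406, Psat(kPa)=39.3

At the bubble point ψ → 0, so ΣzᵢKᵢ = 1 with Kᵢ = Pᵢˢᵃᵗ/P ⇒ P = ΣzᵢPᵢˢᵃᵗ.
P = 0.594·248.5 + 0.406·39.3 = 163.565 kPa

Pbub = 163.565 kPa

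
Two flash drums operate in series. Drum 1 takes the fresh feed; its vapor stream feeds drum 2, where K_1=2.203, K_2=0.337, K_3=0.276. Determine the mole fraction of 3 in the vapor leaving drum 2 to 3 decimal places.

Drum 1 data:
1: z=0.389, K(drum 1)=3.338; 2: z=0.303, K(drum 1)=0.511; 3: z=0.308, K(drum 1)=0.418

y_3 (drum 2) = 0.085

Drum 1:
Newton iteration, ψ₁⁰ = 0.5:
  ψ₁ = 0.500: g = -0.0296, g' = -0.786 → ψ₁ = 0.462
  ψ₁ = 0.462: g = 0.0004, g' = -0.807 → ψ₁ = 0.463
Converged at ψ₁ = 0.463.
Drum-1 compositions:
  1: x = 0.187, y = 0.624
  2: x = 0.392, y = 0.200
  3: x = 0.422, y = 0.176
Drum-2 feed = drum-1 vapor: z₂ = (0.6237, 0.2001, 0.1762).
Drum 2:
Material balance + equilibrium reduce to Σ zᵢ(Kᵢ−1)/(1+ψ₂(Kᵢ−1)) = 0.
Feasibility: ΣzᵢKᵢ = 1.490, Σzᵢ/Kᵢ = 1.515 — both > 1, two phases present.
Newton–Raphson from ψ₂ = 0.6:
  ψ₂ = 0.600: g = -0.0101, g' = -0.836 → ψ₂ = 0.588
Converged at ψ₂ = 0.588.
  1: x = 0.365, y = 0.805
  2: x = 0.328, y = 0.111
  3: x = 0.307, y = 0.085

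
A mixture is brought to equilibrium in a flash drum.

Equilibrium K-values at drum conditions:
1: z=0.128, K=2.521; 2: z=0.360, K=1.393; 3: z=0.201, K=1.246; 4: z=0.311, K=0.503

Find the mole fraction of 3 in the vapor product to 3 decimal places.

Material balance + equilibrium reduce to Σ zᵢ(Kᵢ−1)/(1+V/F(Kᵢ−1)) = 0.
Feasibility: ΣzᵢKᵢ = 1.231, Σzᵢ/Kᵢ = 1.089 — both > 1, two phases present.
Newton–Raphson from V/F = 0.53:
  V/F = 0.530: g = 0.0588, g' = -0.280 → V/F = 0.740
  V/F = 0.740: g = -0.0014, g' = -0.300 → V/F = 0.735
Converged at V/F = 0.735.
Compositions from xᵢ = zᵢ/(1+V/F(Kᵢ−1)), yᵢ = Kᵢxᵢ:
  1: x = 0.060, y = 0.152
  2: x = 0.279, y = 0.389
  3: x = 0.170, y = 0.212
  4: x = 0.490, y = 0.246

y_3 = 0.212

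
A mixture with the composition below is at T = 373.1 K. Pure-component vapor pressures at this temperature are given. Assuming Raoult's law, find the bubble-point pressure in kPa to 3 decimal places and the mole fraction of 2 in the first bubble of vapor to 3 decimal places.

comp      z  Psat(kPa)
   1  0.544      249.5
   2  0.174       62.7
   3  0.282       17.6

Pbub = 151.601 kPa, y_2 = 0.072

At the bubble point ψ → 0, so ΣzᵢKᵢ = 1 with Kᵢ = Pᵢˢᵃᵗ/P ⇒ P = ΣzᵢPᵢˢᵃᵗ.
P = 0.544·249.5 + 0.174·62.7 + 0.282·17.6 = 151.601 kPa
yᵢ = zᵢPᵢˢᵃᵗ/P ⇒ y_2 = 0.174·62.7/151.601 = 0.072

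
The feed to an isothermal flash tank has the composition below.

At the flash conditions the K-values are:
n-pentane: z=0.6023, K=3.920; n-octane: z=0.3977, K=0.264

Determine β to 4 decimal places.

β = 0.6821

Let β = V/F and solve Σ zᵢ(Kᵢ−1)/(1+β(Kᵢ−1)) = 0.
Check two-phase: ΣzᵢKᵢ = 2.4660 > 1 and Σzᵢ/Kᵢ = 1.6601 > 1, so g(0) = 1.4660 > 0 and g(1) = -0.6601 < 0.
Binary case is linear: z₁(K₁−1)(1+β(K₂−1)) + z₂(K₂−1)(1+β(K₁−1)) = 0
⇒ β = [z₁(K₁−1)+z₂(K₂−1)] / [−(K₁−1)(K₂−1)] = 1.46601/2.14912 = 0.6821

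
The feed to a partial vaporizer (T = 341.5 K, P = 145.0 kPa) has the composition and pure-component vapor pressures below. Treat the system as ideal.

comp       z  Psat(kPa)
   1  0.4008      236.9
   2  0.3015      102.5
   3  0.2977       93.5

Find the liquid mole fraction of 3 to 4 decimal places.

Raoult's law: Kᵢ = Pᵢˢᵃᵗ/P = Pᵢˢᵃᵗ/145.0.
  K_1 = 236.9/145.0 = 1.633793, K_2 = 102.5/145.0 = 0.706897, K_3 = 93.5/145.0 = 0.644828
Rachford–Rice: g(V/F) = Σ zᵢ(Kᵢ−1)/(1+V/F(Kᵢ−1)) = 0.
Feasibility: ΣzᵢKᵢ = 1.0599, Σzᵢ/Kᵢ = 1.1335 — both > 1, two phases present.
Iterate (Newton) starting at V/F = 0.5:
  V/F = 0.5000: g = -0.03922, g' = -0.1839 → V/F = 0.2868
  V/F = 0.2868: g = 0.00075, g' = -0.1927 → V/F = 0.2907
Converged at V/F = 0.2907.
Compositions from xᵢ = zᵢ/(1+V/F(Kᵢ−1)), yᵢ = Kᵢxᵢ:
  1: x = 0.3385, y = 0.5530
  2: x = 0.3296, y = 0.2330
  3: x = 0.3320, y = 0.2141

x_3 = 0.3320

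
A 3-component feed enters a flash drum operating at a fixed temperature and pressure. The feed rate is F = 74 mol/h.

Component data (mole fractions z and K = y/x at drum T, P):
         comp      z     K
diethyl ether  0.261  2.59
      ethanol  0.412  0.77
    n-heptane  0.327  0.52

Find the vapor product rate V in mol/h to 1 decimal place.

Let ψ = V/F and solve Σ zᵢ(Kᵢ−1)/(1+ψ(Kᵢ−1)) = 0.
Check two-phase: ΣzᵢKᵢ = 1.163 > 1 and Σzᵢ/Kᵢ = 1.265 > 1, so g(0) = 0.163 > 0 and g(1) = -0.265 < 0.
Newton iteration, ψ⁰ = 0.36:
  ψ = 0.360: g = -0.0291, g' = -0.403 → ψ = 0.288
  ψ = 0.288: g = 0.0012, g' = -0.437 → ψ = 0.290
Converged at ψ = 0.290.
Then V = ψ·F = 0.2903·74 = 21.5 mol/h and L = F − V = 52.5 mol/h.

V = 21.5 mol/h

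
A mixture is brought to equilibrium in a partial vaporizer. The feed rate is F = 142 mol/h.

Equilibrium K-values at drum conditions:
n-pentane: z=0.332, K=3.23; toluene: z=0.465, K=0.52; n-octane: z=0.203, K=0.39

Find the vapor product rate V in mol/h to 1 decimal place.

Material balance + equilibrium reduce to Σ zᵢ(Kᵢ−1)/(1+V/F(Kᵢ−1)) = 0.
g(0) = ΣzᵢKᵢ − 1 = 0.393 and g(1) = 1 − Σzᵢ/Kᵢ = -0.518, so a root lies in (0, 1).
Iterate (Newton) starting at V/F = 0.53:
  V/F = 0.530: g = -0.1430, g' = -0.704 → V/F = 0.327
  V/F = 0.327: g = 0.0087, g' = -0.821 → V/F = 0.338
Converged at V/F = 0.338.
Then V = V/F·F = 0.3377·142 = 48.0 mol/h and L = F − V = 94.0 mol/h.

V = 48.0 mol/h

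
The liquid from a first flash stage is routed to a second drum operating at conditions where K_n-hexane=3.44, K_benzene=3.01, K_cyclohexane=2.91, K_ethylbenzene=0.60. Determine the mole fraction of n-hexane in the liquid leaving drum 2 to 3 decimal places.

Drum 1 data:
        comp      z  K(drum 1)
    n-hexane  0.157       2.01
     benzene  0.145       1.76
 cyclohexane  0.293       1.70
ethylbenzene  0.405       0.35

Drum 1:
Let ψ₁ = V/F and solve Σ zᵢ(Kᵢ−1)/(1+ψ₁(Kᵢ−1)) = 0.
g(0) = ΣzᵢKᵢ − 1 = 0.211 and g(1) = 1 − Σzᵢ/Kᵢ = -0.490, so a root lies in (0, 1).
Newton iteration, ψ₁⁰ = 0.66:
  ψ₁ = 0.660: g = -0.1522, g' = -0.687 → ψ₁ = 0.438
  ψ₁ = 0.438: g = -0.0186, g' = -0.543 → ψ₁ = 0.404
Converged at ψ₁ = 0.404.
Drum-1 compositions:
  n-hexane: x = 0.112, y = 0.224
  benzene: x = 0.111, y = 0.195
  cyclohexane: x = 0.228, y = 0.388
  ethylbenzene: x = 0.549, y = 0.192
Drum-2 feed = drum-1 liquid: z₂ = (0.1115, 0.1110, 0.2284, 0.5491).
Drum 2:
Let ψ₂ = V/F and solve Σ zᵢ(Kᵢ−1)/(1+ψ₂(Kᵢ−1)) = 0.
g(0) = ΣzᵢKᵢ − 1 = 0.712 and g(1) = 1 − Σzᵢ/Kᵢ = -0.063, so a root lies in (0, 1).
Newton iteration, ψ₂⁰ = 0.5:
  ψ₂ = 0.500: g = 0.1825, g' = -0.602 → ψ₂ = 0.803
  ψ₂ = 0.803: g = 0.0258, g' = -0.462 → ψ₂ = 0.859
  ψ₂ = 0.859: g = 0.0003, g' = -0.453 → ψ₂ = 0.860
Converged at ψ₂ = 0.860.
  n-hexane: x = 0.036, y = 0.124
  benzene: x = 0.041, y = 0.122
  cyclohexane: x = 0.086, y = 0.252
  ethylbenzene: x = 0.837, y = 0.502

x_n-hexane (drum 2) = 0.036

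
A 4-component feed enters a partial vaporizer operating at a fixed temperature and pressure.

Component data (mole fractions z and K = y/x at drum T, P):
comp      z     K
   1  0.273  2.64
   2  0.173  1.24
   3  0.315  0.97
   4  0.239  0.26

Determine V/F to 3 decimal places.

V/F = 0.487

Rachford–Rice: g(V/F) = Σ zᵢ(Kᵢ−1)/(1+V/F(Kᵢ−1)) = 0.
g(0) = ΣzᵢKᵢ − 1 = 0.303 and g(1) = 1 − Σzᵢ/Kᵢ = -0.487, so a root lies in (0, 1).
Newton–Raphson from V/F = 0.5:
  V/F = 0.500: g = -0.0073, g' = -0.560 → V/F = 0.487
Converged at V/F = 0.487.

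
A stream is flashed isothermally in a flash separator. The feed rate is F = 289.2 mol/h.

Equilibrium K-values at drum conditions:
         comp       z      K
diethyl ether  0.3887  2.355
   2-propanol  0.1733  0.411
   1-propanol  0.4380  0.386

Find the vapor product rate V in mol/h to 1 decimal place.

V = 54.7 mol/h

Material balance + equilibrium reduce to Σ zᵢ(Kᵢ−1)/(1+V/F(Kᵢ−1)) = 0.
Check two-phase: ΣzᵢKᵢ = 1.1557 > 1 and Σzᵢ/Kᵢ = 1.7214 > 1, so g(0) = 0.1557 > 0 and g(1) = -0.7214 < 0.
Newton iteration, V/F⁰ = 0.5:
  V/F = 0.5000: g = -0.21878, g' = -0.7182 → V/F = 0.1954
  V/F = 0.1954: g = -0.00451, g' = -0.7361 → V/F = 0.1893
Converged at V/F = 0.1893.
Then V = V/F·F = 0.1893·289.2 = 54.7 mol/h and L = F − V = 234.5 mol/h.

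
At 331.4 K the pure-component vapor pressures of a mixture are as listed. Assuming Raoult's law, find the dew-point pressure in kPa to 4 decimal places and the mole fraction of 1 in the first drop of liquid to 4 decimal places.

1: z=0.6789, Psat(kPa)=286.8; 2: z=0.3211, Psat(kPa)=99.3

At the dew point ψ → 1, so Σzᵢ/Kᵢ = 1 with Kᵢ = Pᵢˢᵃᵗ/P ⇒ 1/P = Σzᵢ/Pᵢˢᵃᵗ.
1/P = 0.6789/286.8 + 0.3211/99.3 = 0.0056008 ⇒ P = 178.5462 kPa
xᵢ = zᵢP/Pᵢˢᵃᵗ ⇒ x_1 = 0.6789·178.5462/286.8 = 0.4226

Pdew = 178.5462 kPa, x_1 = 0.4226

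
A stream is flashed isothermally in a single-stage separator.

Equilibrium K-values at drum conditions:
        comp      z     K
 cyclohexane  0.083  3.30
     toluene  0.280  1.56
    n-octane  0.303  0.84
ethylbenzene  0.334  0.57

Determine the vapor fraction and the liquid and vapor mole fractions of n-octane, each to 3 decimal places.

ψ = 0.408, x_n-octane = 0.324, y_n-octane = 0.272

Newton–Raphson from ψ = 0.5:
  ψ = 0.500: g = -0.0244, g' = -0.258 → ψ = 0.406
  ψ = 0.406: g = 0.0007, g' = -0.275 → ψ = 0.408
Converged at ψ = 0.408.
Compositions from xᵢ = zᵢ/(1+ψ(Kᵢ−1)), yᵢ = Kᵢxᵢ:
  cyclohexane: x = 0.043, y = 0.141
  toluene: x = 0.228, y = 0.356
  n-octane: x = 0.324, y = 0.272
  ethylbenzene: x = 0.405, y = 0.231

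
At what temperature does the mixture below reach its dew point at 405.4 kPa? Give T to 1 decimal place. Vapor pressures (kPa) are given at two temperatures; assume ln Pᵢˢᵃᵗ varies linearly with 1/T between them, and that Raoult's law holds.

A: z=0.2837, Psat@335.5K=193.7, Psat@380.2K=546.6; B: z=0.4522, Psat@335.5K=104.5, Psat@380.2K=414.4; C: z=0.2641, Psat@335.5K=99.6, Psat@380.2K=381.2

Dew-point temperature: Σzᵢ·P/Pᵢˢᵃᵗ(T) = 1. Interpolate ln Pᵢˢᵃᵗ = aᵢ + bᵢ/T.
  T = 335.5 K: ΣzᵢP/Pᵢˢᵃᵗ = 3.4230
  T = 380.2 K: ΣzᵢP/Pᵢˢᵃᵗ = 0.9337
  T = 357.9 K: ΣzᵢP/Pᵢˢᵃᵗ = 1.7105
  T = 369.0 K: ΣzᵢP/Pᵢˢᵃᵗ = 1.2533
  T = 374.6 K: ΣzᵢP/Pᵢˢᵃᵗ = 1.0792
  T = 377.4 K: ΣzᵢP/Pᵢˢᵃᵗ = 1.0032
Interpolating between 377.4 K and 380.2 K gives T ≈ 377.5 K.

T = 377.5 K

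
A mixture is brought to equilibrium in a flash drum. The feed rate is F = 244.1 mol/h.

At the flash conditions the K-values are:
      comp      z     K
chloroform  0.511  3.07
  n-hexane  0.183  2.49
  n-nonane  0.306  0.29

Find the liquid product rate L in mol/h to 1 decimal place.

Rachford–Rice: g(β) = Σ zᵢ(Kᵢ−1)/(1+β(Kᵢ−1)) = 0.
Feasibility: ΣzᵢKᵢ = 2.113, Σzᵢ/Kᵢ = 1.295 — both > 1, two phases present.
Iterate (Newton) starting at β = 0.5:
  β = 0.500: g = 0.3392, g' = -1.033 → β = 0.828
  β = 0.828: g = -0.0159, g' = -1.288 → β = 0.816
Converged at β = 0.816.
Then V = β·F = 0.8159·244.1 = 199.2 mol/h and L = F − V = 44.9 mol/h.

L = 44.9 mol/h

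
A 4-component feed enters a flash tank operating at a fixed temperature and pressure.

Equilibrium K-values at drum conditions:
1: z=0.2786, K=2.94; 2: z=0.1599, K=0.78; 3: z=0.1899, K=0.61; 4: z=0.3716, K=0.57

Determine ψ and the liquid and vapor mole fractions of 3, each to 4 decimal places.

Let ψ = V/F and solve Σ zᵢ(Kᵢ−1)/(1+ψ(Kᵢ−1)) = 0.
Feasibility: ΣzᵢKᵢ = 1.2715, Σzᵢ/Kᵢ = 1.2630 — both > 1, two phases present.
Newton iteration, ψ⁰ = 0.64:
  ψ = 0.6400: g = -0.11898, g' = -0.4012 → ψ = 0.3435
  ψ = 0.3435: g = 0.01331, g' = -0.5198 → ψ = 0.3691
  ψ = 0.3691: g = 0.00024, g' = -0.5017 → ψ = 0.3695
Converged at ψ = 0.3695.
Compositions from xᵢ = zᵢ/(1+ψ(Kᵢ−1)), yᵢ = Kᵢxᵢ:
  1: x = 0.1623, y = 0.4771
  2: x = 0.1741, y = 0.1358
  3: x = 0.2219, y = 0.1353
  4: x = 0.4418, y = 0.2518

ψ = 0.3695, x_3 = 0.2219, y_3 = 0.1353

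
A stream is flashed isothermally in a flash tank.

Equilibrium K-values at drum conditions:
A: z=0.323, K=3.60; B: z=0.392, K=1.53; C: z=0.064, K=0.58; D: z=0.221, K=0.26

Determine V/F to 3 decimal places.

Rachford–Rice: g(V/F) = Σ zᵢ(Kᵢ−1)/(1+V/F(Kᵢ−1)) = 0.
Feasibility: ΣzᵢKᵢ = 1.857, Σzᵢ/Kᵢ = 1.306 — both > 1, two phases present.
Newton iteration, V/F⁰ = 0.46:
  V/F = 0.460: g = 0.2682, g' = -0.819 → V/F = 0.787
  V/F = 0.787: g = -0.0098, g' = -1.010 → V/F = 0.778
Converged at V/F = 0.778.

V/F = 0.778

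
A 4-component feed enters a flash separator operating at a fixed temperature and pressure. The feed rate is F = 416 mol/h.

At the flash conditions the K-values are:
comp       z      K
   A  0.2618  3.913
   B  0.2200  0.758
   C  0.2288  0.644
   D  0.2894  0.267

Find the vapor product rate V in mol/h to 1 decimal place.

Rachford–Rice: g(β) = Σ zᵢ(Kᵢ−1)/(1+β(Kᵢ−1)) = 0.
Feasibility: ΣzᵢKᵢ = 1.4158, Σzᵢ/Kᵢ = 1.7963 — both > 1, two phases present.
Iterate (Newton) starting at β = 0.5:
  β = 0.5000: g = -0.18406, g' = -0.8152 → β = 0.2742
  β = 0.2742: g = 0.01119, g' = -0.9805 → β = 0.2856
  β = 0.2856: g = 0.00011, g' = -0.9614 → β = 0.2857
Converged at β = 0.2857.
Then V = β·F = 0.2857·416 = 118.9 mol/h and L = F − V = 297.1 mol/h.

V = 118.9 mol/h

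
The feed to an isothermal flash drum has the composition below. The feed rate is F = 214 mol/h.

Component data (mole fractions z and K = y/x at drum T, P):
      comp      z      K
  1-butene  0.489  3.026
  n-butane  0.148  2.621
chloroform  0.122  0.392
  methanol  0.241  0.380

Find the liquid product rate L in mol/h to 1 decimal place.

Rachford–Rice: g(ψ) = Σ zᵢ(Kᵢ−1)/(1+ψ(Kᵢ−1)) = 0.
g(0) = ΣzᵢKᵢ − 1 = 1.007 and g(1) = 1 − Σzᵢ/Kᵢ = -0.164, so a root lies in (0, 1).
Newton–Raphson from ψ = 0.5:
  ψ = 0.500: g = 0.3015, g' = -0.902 → ψ = 0.834
  ψ = 0.834: g = 0.0101, g' = -0.931 → ψ = 0.845
Converged at ψ = 0.845.
Then V = ψ·F = 0.8452·214 = 180.9 mol/h and L = F − V = 33.1 mol/h.

L = 33.1 mol/h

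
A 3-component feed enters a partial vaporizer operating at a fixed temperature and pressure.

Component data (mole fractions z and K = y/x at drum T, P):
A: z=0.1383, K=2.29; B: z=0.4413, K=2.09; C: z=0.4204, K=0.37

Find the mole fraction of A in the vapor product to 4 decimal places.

Rachford–Rice: g(β) = Σ zᵢ(Kᵢ−1)/(1+β(Kᵢ−1)) = 0.
Feasibility: ΣzᵢKᵢ = 1.3946, Σzᵢ/Kᵢ = 1.4078 — both > 1, two phases present.
Iterate (Newton) starting at β = 0.46:
  β = 0.4600: g = 0.05942, g' = -0.6541 → β = 0.5508
  β = 0.5508: g = -0.00076, g' = -0.6747 → β = 0.5497
Converged at β = 0.5497.
Compositions from xᵢ = zᵢ/(1+β(Kᵢ−1)), yᵢ = Kᵢxᵢ:
  A: x = 0.0809, y = 0.1853
  B: x = 0.2760, y = 0.5767
  C: x = 0.6431, y = 0.2380

y_A = 0.1853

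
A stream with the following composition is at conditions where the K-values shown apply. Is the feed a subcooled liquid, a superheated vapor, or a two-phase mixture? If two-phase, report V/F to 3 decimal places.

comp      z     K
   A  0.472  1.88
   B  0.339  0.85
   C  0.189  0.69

ΣzᵢKᵢ = 1.306; Σzᵢ/Kᵢ = 0.924.
Since Σzᵢ/Kᵢ < 1 the mixture is above its dew point — single vapor phase.

superheated vapor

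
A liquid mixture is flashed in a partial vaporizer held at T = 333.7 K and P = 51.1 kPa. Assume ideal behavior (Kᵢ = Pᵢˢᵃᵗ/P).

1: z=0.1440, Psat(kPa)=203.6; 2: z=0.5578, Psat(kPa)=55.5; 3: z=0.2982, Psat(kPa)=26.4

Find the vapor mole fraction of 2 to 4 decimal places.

Raoult's law: Kᵢ = Pᵢˢᵃᵗ/P = Pᵢˢᵃᵗ/51.1.
  K_1 = 203.6/51.1 = 3.984344, K_2 = 55.5/51.1 = 1.086106, K_3 = 26.4/51.1 = 0.516634
Let ψ = V/F and solve Σ zᵢ(Kᵢ−1)/(1+ψ(Kᵢ−1)) = 0.
Feasibility: ΣzᵢKᵢ = 1.3336, Σzᵢ/Kᵢ = 1.1269 — both > 1, two phases present.
Iterate (Newton) starting at ψ = 0.48:
  ψ = 0.4800: g = 0.03511, g' = -0.3387 → ψ = 0.5837
  ψ = 0.5837: g = 0.00168, g' = -0.3095 → ψ = 0.5891
Converged at ψ = 0.5891.
Compositions from xᵢ = zᵢ/(1+ψ(Kᵢ−1)), yᵢ = Kᵢxᵢ:
  1: x = 0.0522, y = 0.2080
  2: x = 0.5309, y = 0.5766
  3: x = 0.4169, y = 0.2154

y_2 = 0.5766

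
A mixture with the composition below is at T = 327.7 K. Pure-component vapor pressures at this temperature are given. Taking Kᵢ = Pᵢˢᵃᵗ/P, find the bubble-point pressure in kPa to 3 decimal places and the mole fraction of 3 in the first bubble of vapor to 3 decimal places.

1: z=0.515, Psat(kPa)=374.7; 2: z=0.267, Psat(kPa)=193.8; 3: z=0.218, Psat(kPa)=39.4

Pbub = 253.304 kPa, y_3 = 0.034

At the bubble point ψ → 0, so ΣzᵢKᵢ = 1 with Kᵢ = Pᵢˢᵃᵗ/P ⇒ P = ΣzᵢPᵢˢᵃᵗ.
P = 0.515·374.7 + 0.267·193.8 + 0.218·39.4 = 253.304 kPa
yᵢ = zᵢPᵢˢᵃᵗ/P ⇒ y_3 = 0.218·39.4/253.304 = 0.034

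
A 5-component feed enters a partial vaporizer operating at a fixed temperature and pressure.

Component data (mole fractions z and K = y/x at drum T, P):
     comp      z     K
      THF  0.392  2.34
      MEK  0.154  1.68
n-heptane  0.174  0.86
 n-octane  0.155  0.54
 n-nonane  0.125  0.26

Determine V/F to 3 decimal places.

V/F = 0.730

Material balance + equilibrium reduce to Σ zᵢ(Kᵢ−1)/(1+V/F(Kᵢ−1)) = 0.
g(0) = ΣzᵢKᵢ − 1 = 0.442 and g(1) = 1 − Σzᵢ/Kᵢ = -0.229, so a root lies in (0, 1).
Newton–Raphson from V/F = 0.66:
  V/F = 0.660: g = 0.0410, g' = -0.565 → V/F = 0.733
  V/F = 0.733: g = -0.0017, g' = -0.616 → V/F = 0.730
Converged at V/F = 0.730.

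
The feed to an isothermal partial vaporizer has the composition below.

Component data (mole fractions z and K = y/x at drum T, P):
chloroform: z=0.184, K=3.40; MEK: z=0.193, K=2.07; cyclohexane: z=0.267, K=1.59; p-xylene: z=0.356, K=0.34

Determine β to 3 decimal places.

β = 0.646

Rachford–Rice: g(β) = Σ zᵢ(Kᵢ−1)/(1+β(Kᵢ−1)) = 0.
Check two-phase: ΣzᵢKᵢ = 1.571 > 1 and Σzᵢ/Kᵢ = 1.362 > 1, so g(0) = 0.571 > 0 and g(1) = -0.362 < 0.
Newton iteration, β⁰ = 0.63:
  β = 0.630: g = 0.0118, g' = -0.751 → β = 0.646
Converged at β = 0.646.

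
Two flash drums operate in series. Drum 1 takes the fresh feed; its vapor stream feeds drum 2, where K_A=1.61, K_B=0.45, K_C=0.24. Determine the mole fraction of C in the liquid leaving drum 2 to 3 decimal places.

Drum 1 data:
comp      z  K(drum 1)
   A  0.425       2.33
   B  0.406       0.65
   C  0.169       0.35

Drum 1:
Material balance + equilibrium reduce to Σ zᵢ(Kᵢ−1)/(1+ψ₁(Kᵢ−1)) = 0.
Feasibility: ΣzᵢKᵢ = 1.313, Σzᵢ/Kᵢ = 1.290 — both > 1, two phases present.
Newton–Raphson from ψ₁ = 0.5:
  ψ₁ = 0.500: g = 0.0045, g' = -0.501 → ψ₁ = 0.509
Converged at ψ₁ = 0.509.
Drum-1 compositions:
  A: x = 0.253, y = 0.590
  B: x = 0.494, y = 0.321
  C: x = 0.253, y = 0.088
Drum-2 feed = drum-1 vapor: z₂ = (0.5905, 0.3211, 0.0884).
Drum 2:
Let ψ₂ = V/F and solve Σ zᵢ(Kᵢ−1)/(1+ψ₂(Kᵢ−1)) = 0.
Check two-phase: ΣzᵢKᵢ = 1.116 > 1 and Σzᵢ/Kᵢ = 1.449 > 1, so g(0) = 0.116 > 0 and g(1) = -0.449 < 0.
Newton iteration, ψ₂⁰ = 0.52:
  ψ₂ = 0.520: g = -0.0850, g' = -0.457 → ψ₂ = 0.334
  ψ₂ = 0.334: g = -0.0071, g' = -0.389 → ψ₂ = 0.316
Converged at ψ₂ = 0.316.
  A: x = 0.495, y = 0.797
  B: x = 0.389, y = 0.175
  C: x = 0.116, y = 0.028

x_C (drum 2) = 0.116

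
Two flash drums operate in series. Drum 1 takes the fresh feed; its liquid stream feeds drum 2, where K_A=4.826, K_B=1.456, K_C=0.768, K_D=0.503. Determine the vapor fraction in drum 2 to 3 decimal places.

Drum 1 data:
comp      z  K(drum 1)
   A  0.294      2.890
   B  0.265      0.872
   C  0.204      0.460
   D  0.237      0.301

V/F (drum 2) = 0.721

Drum 1:
Newton–Raphson from ψ₁ = 0.41:
  ψ₁ = 0.410: g = -0.0964, g' = -0.664 → ψ₁ = 0.265
  ψ₁ = 0.265: g = 0.0034, g' = -0.727 → ψ₁ = 0.269
Converged at ψ₁ = 0.269.
Drum-1 compositions:
  A: x = 0.195, y = 0.563
  B: x = 0.274, y = 0.239
  C: x = 0.239, y = 0.110
  D: x = 0.292, y = 0.088
Drum-2 feed = drum-1 liquid: z₂ = (0.1948, 0.2745, 0.2387, 0.2920).
Drum 2:
Rachford–Rice: g(ψ₂) = Σ zᵢ(Kᵢ−1)/(1+ψ₂(Kᵢ−1)) = 0.
Feasibility: ΣzᵢKᵢ = 1.670, Σzᵢ/Kᵢ = 1.120 — both > 1, two phases present.
Iterate (Newton) starting at ψ₂ = 0.38:
  ψ₂ = 0.380: g = 0.1707, g' = -0.640 → ψ₂ = 0.647
  ψ₂ = 0.647: g = 0.0321, g' = -0.445 → ψ₂ = 0.719
  ψ₂ = 0.719: g = 0.0007, g' = -0.428 → ψ₂ = 0.721
Converged at ψ₂ = 0.721.
  A: x = 0.052, y = 0.250
  B: x = 0.207, y = 0.301
  C: x = 0.287, y = 0.220
  D: x = 0.455, y = 0.229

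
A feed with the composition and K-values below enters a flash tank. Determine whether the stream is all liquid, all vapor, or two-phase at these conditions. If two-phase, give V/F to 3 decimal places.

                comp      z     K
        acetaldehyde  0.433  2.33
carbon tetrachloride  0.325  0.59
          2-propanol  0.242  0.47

ΣzᵢKᵢ = 1.314; Σzᵢ/Kᵢ = 1.252.
Both exceed 1, so a two-phase solution exists.
Let ψ = V/F and solve Σ zᵢ(Kᵢ−1)/(1+ψ(Kᵢ−1)) = 0.
Iterate (Newton) starting at ψ = 0.44:
  ψ = 0.440: g = 0.0334, g' = -0.502 → ψ = 0.507
  ψ = 0.507: g = 0.0005, g' = -0.487 → ψ = 0.508
Converged at ψ = 0.508.

two-phase, V/F = 0.508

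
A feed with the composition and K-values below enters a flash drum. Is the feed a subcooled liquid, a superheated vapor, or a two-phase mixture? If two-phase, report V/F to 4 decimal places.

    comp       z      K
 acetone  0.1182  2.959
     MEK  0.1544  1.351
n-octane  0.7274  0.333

ΣzᵢKᵢ = 0.8006; Σzᵢ/Kᵢ = 2.3386.
Since ΣzᵢKᵢ < 1 the mixture is below its bubble point — single liquid phase.

subcooled liquid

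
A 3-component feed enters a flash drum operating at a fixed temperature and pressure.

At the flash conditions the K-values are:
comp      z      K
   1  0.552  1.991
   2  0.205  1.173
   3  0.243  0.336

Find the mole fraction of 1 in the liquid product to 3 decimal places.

Iterate (Newton) starting at β = 0.57:
  β = 0.570: g = 0.1222, g' = -0.504 → β = 0.813
  β = 0.813: g = -0.0163, g' = -0.676 → β = 0.788
Converged at β = 0.788.
Compositions from xᵢ = zᵢ/(1+β(Kᵢ−1)), yᵢ = Kᵢxᵢ:
  1: x = 0.310, y = 0.617
  2: x = 0.180, y = 0.212
  3: x = 0.510, y = 0.171

x_1 = 0.310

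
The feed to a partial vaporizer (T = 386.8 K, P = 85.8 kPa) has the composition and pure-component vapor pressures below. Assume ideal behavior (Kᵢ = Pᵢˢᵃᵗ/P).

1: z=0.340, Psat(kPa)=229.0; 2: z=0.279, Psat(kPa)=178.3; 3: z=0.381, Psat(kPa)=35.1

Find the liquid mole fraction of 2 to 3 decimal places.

Raoult's law: Kᵢ = Pᵢˢᵃᵗ/P = Pᵢˢᵃᵗ/85.8.
  K_1 = 229.0/85.8 = 2.66900, K_2 = 178.3/85.8 = 2.07809, K_3 = 35.1/85.8 = 0.40909
Rachford–Rice: g(ψ) = Σ zᵢ(Kᵢ−1)/(1+ψ(Kᵢ−1)) = 0.
g(0) = ΣzᵢKᵢ − 1 = 0.643 and g(1) = 1 − Σzᵢ/Kᵢ = -0.193, so a root lies in (0, 1).
Iterate (Newton) starting at ψ = 0.5:
  ψ = 0.500: g = 0.1852, g' = -0.686 → ψ = 0.770
  ψ = 0.770: g = -0.0003, g' = -0.726 → ψ = 0.769
Converged at ψ = 0.769.
Compositions from xᵢ = zᵢ/(1+ψ(Kᵢ−1)), yᵢ = Kᵢxᵢ:
  1: x = 0.149, y = 0.397
  2: x = 0.152, y = 0.317
  3: x = 0.699, y = 0.286

x_2 = 0.152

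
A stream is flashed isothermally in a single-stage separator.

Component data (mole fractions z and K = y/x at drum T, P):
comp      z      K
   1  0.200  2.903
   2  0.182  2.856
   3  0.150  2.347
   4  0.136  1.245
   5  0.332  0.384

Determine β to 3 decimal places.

β = 0.811

Material balance + equilibrium reduce to Σ zᵢ(Kᵢ−1)/(1+β(Kᵢ−1)) = 0.
Feasibility: ΣzᵢKᵢ = 1.749, Σzᵢ/Kᵢ = 1.170 — both > 1, two phases present.
Iterate (Newton) starting at β = 0.5:
  β = 0.500: g = 0.2251, g' = -0.726 → β = 0.810
  β = 0.810: g = 0.0007, g' = -0.782 → β = 0.811
Converged at β = 0.811.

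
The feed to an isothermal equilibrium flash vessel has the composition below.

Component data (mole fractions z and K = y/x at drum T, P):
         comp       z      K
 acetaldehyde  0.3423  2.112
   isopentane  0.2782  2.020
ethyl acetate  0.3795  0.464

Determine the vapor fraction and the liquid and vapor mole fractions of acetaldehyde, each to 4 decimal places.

Newton–Raphson from ψ = 0.51:
  ψ = 0.5100: g = 0.14962, g' = -0.5041 → ψ = 0.8068
  ψ = 0.8068: g = -0.00211, g' = -0.5432 → ψ = 0.8029
Converged at ψ = 0.8029.
Compositions from xᵢ = zᵢ/(1+ψ(Kᵢ−1)), yᵢ = Kᵢxᵢ:
  acetaldehyde: x = 0.1808, y = 0.3819
  isopentane: x = 0.1529, y = 0.3089
  ethyl acetate: x = 0.6662, y = 0.3091

ψ = 0.8029, x_acetaldehyde = 0.1808, y_acetaldehyde = 0.3819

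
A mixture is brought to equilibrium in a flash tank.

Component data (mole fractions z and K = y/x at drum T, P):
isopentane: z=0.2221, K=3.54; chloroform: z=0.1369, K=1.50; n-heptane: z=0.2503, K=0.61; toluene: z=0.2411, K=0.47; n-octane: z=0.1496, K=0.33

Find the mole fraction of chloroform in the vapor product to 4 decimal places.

y_chloroform = 0.1794

Rachford–Rice: g(ψ) = Σ zᵢ(Kᵢ−1)/(1+ψ(Kᵢ−1)) = 0.
g(0) = ΣzᵢKᵢ − 1 = 0.3070 and g(1) = 1 − Σzᵢ/Kᵢ = -0.5306, so a root lies in (0, 1).
Newton iteration, ψ⁰ = 0.51:
  ψ = 0.5100: g = -0.14892, g' = -0.6352 → ψ = 0.2755
  ψ = 0.2755: g = 0.01010, g' = -0.7640 → ψ = 0.2888
  ψ = 0.2888: g = 0.00010, g' = -0.7490 → ψ = 0.2889
Converged at ψ = 0.2889.
Compositions from xᵢ = zᵢ/(1+ψ(Kᵢ−1)), yᵢ = Kᵢxᵢ:
  isopentane: x = 0.1281, y = 0.4535
  chloroform: x = 0.1196, y = 0.1794
  n-heptane: x = 0.2821, y = 0.1721
  toluene: x = 0.2847, y = 0.1338
  n-octane: x = 0.1855, y = 0.0612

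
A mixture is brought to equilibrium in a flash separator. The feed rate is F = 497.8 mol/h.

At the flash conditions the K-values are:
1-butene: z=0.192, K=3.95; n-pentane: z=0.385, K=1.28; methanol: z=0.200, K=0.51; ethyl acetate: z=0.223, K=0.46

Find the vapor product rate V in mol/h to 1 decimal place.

Material balance + equilibrium reduce to Σ zᵢ(Kᵢ−1)/(1+β(Kᵢ−1)) = 0.
Feasibility: ΣzᵢKᵢ = 1.456, Σzᵢ/Kᵢ = 1.226 — both > 1, two phases present.
Iterate (Newton) starting at β = 0.53:
  β = 0.530: g = 0.0137, g' = -0.492 → β = 0.558
Converged at β = 0.558.
Then V = β·F = 0.5581·497.8 = 277.8 mol/h and L = F − V = 220.0 mol/h.

V = 277.8 mol/h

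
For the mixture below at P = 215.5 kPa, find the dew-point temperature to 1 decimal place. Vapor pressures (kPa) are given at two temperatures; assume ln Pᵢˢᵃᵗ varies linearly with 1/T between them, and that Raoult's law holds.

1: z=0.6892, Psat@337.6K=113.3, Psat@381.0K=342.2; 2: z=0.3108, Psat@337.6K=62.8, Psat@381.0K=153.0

T = 374.4 K

Dew-point temperature: Σzᵢ·P/Pᵢˢᵃᵗ(T) = 1. Interpolate ln Pᵢˢᵃᵗ = aᵢ + bᵢ/T.
  T = 337.6 K: ΣzᵢP/Pᵢˢᵃᵗ = 2.3774
  T = 381.0 K: ΣzᵢP/Pᵢˢᵃᵗ = 0.8718
  T = 359.3 K: ΣzᵢP/Pᵢˢᵃᵗ = 1.3947
  T = 370.1 K: ΣzᵢP/Pᵢˢᵃᵗ = 1.0959
  T = 375.6 K: ΣzᵢP/Pᵢˢᵃᵗ = 0.9747
  T = 372.9 K: ΣzᵢP/Pᵢˢᵃᵗ = 1.0320
Interpolating between 372.9 K and 375.6 K gives T ≈ 374.4 K.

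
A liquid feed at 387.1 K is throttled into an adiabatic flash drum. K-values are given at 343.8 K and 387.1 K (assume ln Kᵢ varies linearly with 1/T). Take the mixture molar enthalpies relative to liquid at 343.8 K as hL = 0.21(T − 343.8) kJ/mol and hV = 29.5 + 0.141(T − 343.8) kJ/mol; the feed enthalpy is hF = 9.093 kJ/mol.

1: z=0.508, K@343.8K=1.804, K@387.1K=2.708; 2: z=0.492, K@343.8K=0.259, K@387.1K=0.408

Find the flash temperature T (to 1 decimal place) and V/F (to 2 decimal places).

Adiabatic flash: solve Rachford–Rice at each trial T, then check hF = ψ·hV(T) + (1−ψ)·hL(T).
  T = 343.8 K: K = (1.804, 0.259), RR gives ψ = 0.074, H_out = 2.172 kJ/mol
  T = 387.1 K: K = (2.708, 0.408), RR gives ψ = 0.570, H_out = 24.206 kJ/mol
  T = 365.5 K: K = (2.238, 0.330), RR gives ψ = 0.360, H_out = 14.650 kJ/mol
  T = 354.6 K: K = (2.015, 0.293), RR gives ψ = 0.234, H_out = 8.994 kJ/mol
  T = 360.1 K: K = (2.126, 0.311), RR gives ψ = 0.301, H_out = 11.958 kJ/mol
  T = 357.4 K: K = (2.071, 0.302), RR gives ψ = 0.269, H_out = 10.535 kJ/mol
  T = 356.0 K: K = (2.043, 0.298), RR gives ψ = 0.252, H_out = 9.774 kJ/mol
Linear interpolation between T = 354.6 (H_out = 8.994) and T = 356.0 (H_out = 9.774) on hF = 9.093 gives T ≈ 354.8 K, at which ψ = 0.24.

T = 354.8 K, V/F = 0.24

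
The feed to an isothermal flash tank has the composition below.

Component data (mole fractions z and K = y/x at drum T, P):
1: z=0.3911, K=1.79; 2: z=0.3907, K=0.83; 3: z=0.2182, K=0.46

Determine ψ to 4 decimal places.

ψ = 0.4514

Rachford–Rice: g(ψ) = Σ zᵢ(Kᵢ−1)/(1+ψ(Kᵢ−1)) = 0.
g(0) = ΣzᵢKᵢ − 1 = 0.1247 and g(1) = 1 − Σzᵢ/Kᵢ = -0.1636, so a root lies in (0, 1).
Newton–Raphson from ψ = 0.5:
  ψ = 0.5000: g = -0.01251, g' = -0.2583 → ψ = 0.4516
  ψ = 0.4516: g = -0.00003, g' = -0.2571 → ψ = 0.4514
Converged at ψ = 0.4514.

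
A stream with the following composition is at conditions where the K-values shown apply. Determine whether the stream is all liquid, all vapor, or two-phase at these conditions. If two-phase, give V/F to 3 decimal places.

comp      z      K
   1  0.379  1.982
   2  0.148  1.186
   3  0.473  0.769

all vapor

ΣzᵢKᵢ = 1.290; Σzᵢ/Kᵢ = 0.931.
Since Σzᵢ/Kᵢ < 1 the mixture is above its dew point — single vapor phase.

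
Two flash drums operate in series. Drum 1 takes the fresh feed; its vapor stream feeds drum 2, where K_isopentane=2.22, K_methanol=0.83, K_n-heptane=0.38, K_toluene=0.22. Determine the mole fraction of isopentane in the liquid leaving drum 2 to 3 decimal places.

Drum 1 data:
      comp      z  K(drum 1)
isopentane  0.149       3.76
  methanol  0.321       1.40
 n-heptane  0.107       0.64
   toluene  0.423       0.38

x_isopentane (drum 2) = 0.254

Drum 1:
Let ψ₁ = V/F and solve Σ zᵢ(Kᵢ−1)/(1+ψ₁(Kᵢ−1)) = 0.
g(0) = ΣzᵢKᵢ − 1 = 0.239 and g(1) = 1 − Σzᵢ/Kᵢ = -0.549, so a root lies in (0, 1).
Newton iteration, ψ₁⁰ = 0.5:
  ψ₁ = 0.500: g = -0.1473, g' = -0.598 → ψ₁ = 0.254
  ψ₁ = 0.254: g = 0.0048, g' = -0.681 → ψ₁ = 0.261
Converged at ψ₁ = 0.261.
Drum-1 compositions:
  isopentane: x = 0.087, y = 0.326
  methanol: x = 0.291, y = 0.407
  n-heptane: x = 0.118, y = 0.076
  toluene: x = 0.505, y = 0.192
Drum-2 feed = drum-1 vapor: z₂ = (0.3257, 0.4069, 0.0756, 0.1918).
Drum 2:
Material balance + equilibrium reduce to Σ zᵢ(Kᵢ−1)/(1+ψ₂(Kᵢ−1)) = 0.
Feasibility: ΣzᵢKᵢ = 1.132, Σzᵢ/Kᵢ = 1.707 — both > 1, two phases present.
Iterate (Newton) starting at ψ₂ = 0.5:
  ψ₂ = 0.500: g = -0.1419, g' = -0.576 → ψ₂ = 0.254
  ψ₂ = 0.254: g = -0.0108, g' = -0.518 → ψ₂ = 0.233
Converged at ψ₂ = 0.233.
  isopentane: x = 0.254, y = 0.563
  methanol: x = 0.424, y = 0.352
  n-heptane: x = 0.088, y = 0.034
  toluene: x = 0.234, y = 0.052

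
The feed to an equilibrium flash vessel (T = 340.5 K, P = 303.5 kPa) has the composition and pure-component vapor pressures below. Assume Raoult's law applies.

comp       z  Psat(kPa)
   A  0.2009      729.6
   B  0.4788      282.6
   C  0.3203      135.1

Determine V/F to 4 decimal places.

Raoult's law: Kᵢ = Pᵢˢᵃᵗ/P = Pᵢˢᵃᵗ/303.5.
  K_A = 729.6/303.5 = 2.403954, K_B = 282.6/303.5 = 0.931137, K_C = 135.1/303.5 = 0.445140
Material balance + equilibrium reduce to Σ zᵢ(Kᵢ−1)/(1+V/F(Kᵢ−1)) = 0.
Check two-phase: ΣzᵢKᵢ = 1.0714 > 1 and Σzᵢ/Kᵢ = 1.3173 > 1, so g(0) = 0.0714 > 0 and g(1) = -0.3173 < 0.
Iterate (Newton) starting at V/F = 0.5:
  V/F = 0.5000: g = -0.11438, g' = -0.3280 → V/F = 0.1513
  V/F = 0.1513: g = 0.00532, g' = -0.3892 → V/F = 0.1649
  V/F = 0.1649: g = 0.00004, g' = -0.3829 → V/F = 0.1651
Converged at V/F = 0.1651.

V/F = 0.1651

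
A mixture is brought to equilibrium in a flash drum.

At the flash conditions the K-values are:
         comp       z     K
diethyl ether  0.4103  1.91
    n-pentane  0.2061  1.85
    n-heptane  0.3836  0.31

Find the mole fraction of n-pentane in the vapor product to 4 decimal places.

y_n-pentane = 0.2737

Material balance + equilibrium reduce to Σ zᵢ(Kᵢ−1)/(1+β(Kᵢ−1)) = 0.
Feasibility: ΣzᵢKᵢ = 1.2839, Σzᵢ/Kᵢ = 1.5636 — both > 1, two phases present.
Newton–Raphson from β = 0.5:
  β = 0.5000: g = -0.02455, g' = -0.6595 → β = 0.4628
  β = 0.4628: g = -0.00039, g' = -0.6391 → β = 0.4622
Converged at β = 0.4622.
Compositions from xᵢ = zᵢ/(1+β(Kᵢ−1)), yᵢ = Kᵢxᵢ:
  diethyl ether: x = 0.2888, y = 0.5517
  n-pentane: x = 0.1480, y = 0.2737
  n-heptane: x = 0.5632, y = 0.1746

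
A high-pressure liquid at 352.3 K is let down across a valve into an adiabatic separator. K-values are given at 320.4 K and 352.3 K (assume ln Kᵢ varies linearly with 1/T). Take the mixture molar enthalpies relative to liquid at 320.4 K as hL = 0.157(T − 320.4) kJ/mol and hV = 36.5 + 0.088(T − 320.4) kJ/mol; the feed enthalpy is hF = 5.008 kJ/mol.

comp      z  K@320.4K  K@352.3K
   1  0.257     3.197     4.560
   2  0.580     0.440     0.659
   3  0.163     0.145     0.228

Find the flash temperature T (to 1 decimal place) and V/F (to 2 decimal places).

Adiabatic flash: solve Rachford–Rice at each trial T, then check hF = ψ·hV(T) + (1−ψ)·hL(T).
  T = 320.4 K: K = (3.197, 0.440, 0.145), RR gives ψ = 0.072, H_out = 2.644 kJ/mol
  T = 352.3 K: K = (4.560, 0.659, 0.228), RR gives ψ = 0.361, H_out = 17.405 kJ/mol
  T = 336.4 K: K = (3.853, 0.544, 0.184), RR gives ψ = 0.215, H_out = 10.118 kJ/mol
  T = 328.4 K: K = (3.517, 0.491, 0.164), RR gives ψ = 0.145, H_out = 6.462 kJ/mol
  T = 324.4 K: K = (3.355, 0.465, 0.154), RR gives ψ = 0.109, H_out = 4.583 kJ/mol
  T = 326.4 K: K = (3.436, 0.478, 0.159), RR gives ψ = 0.127, H_out = 5.529 kJ/mol
Linear interpolation between T = 324.4 (H_out = 4.583) and T = 326.4 (H_out = 5.529) on hF = 5.008 gives T ≈ 325.3 K, at which ψ = 0.12.

T = 325.3 K, V/F = 0.12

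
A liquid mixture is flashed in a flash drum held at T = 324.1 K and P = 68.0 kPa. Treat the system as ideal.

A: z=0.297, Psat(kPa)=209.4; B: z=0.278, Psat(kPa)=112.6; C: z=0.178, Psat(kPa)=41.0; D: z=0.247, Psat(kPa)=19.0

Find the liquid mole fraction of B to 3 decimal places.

x_B = 0.200

Raoult's law: Kᵢ = Pᵢˢᵃᵗ/P = Pᵢˢᵃᵗ/68.0.
  K_A = 209.4/68.0 = 3.07941, K_B = 112.6/68.0 = 1.65588, K_C = 41.0/68.0 = 0.60294, K_D = 19.0/68.0 = 0.27941
Let ψ = V/F and solve Σ zᵢ(Kᵢ−1)/(1+ψ(Kᵢ−1)) = 0.
Check two-phase: ΣzᵢKᵢ = 1.551 > 1 and Σzᵢ/Kᵢ = 1.444 > 1, so g(0) = 0.551 > 0 and g(1) = -0.444 < 0.
Newton–Raphson from ψ = 0.5:
  ψ = 0.500: g = 0.0737, g' = -0.734 → ψ = 0.600
  ψ = 0.600: g = -0.0010, g' = -0.762 → ψ = 0.599
Converged at ψ = 0.599.
Compositions from xᵢ = zᵢ/(1+ψ(Kᵢ−1)), yᵢ = Kᵢxᵢ:
  A: x = 0.132, y = 0.407
  B: x = 0.200, y = 0.330
  C: x = 0.234, y = 0.141
  D: x = 0.435, y = 0.121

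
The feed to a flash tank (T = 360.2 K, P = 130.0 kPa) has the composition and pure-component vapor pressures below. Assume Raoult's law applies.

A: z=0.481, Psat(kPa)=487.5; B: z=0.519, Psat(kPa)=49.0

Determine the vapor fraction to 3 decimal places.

Raoult's law: Kᵢ = Pᵢˢᵃᵗ/P = Pᵢˢᵃᵗ/130.0.
  K_A = 487.5/130.0 = 3.75000, K_B = 49.0/130.0 = 0.37692
Rachford–Rice: g(ψ) = Σ zᵢ(Kᵢ−1)/(1+ψ(Kᵢ−1)) = 0.
Check two-phase: ΣzᵢKᵢ = 1.999 > 1 and Σzᵢ/Kᵢ = 1.505 > 1, so g(0) = 0.999 > 0 and g(1) = -0.505 < 0.
Binary case is linear: z₁(K₁−1)(1+ψ(K₂−1)) + z₂(K₂−1)(1+ψ(K₁−1)) = 0
⇒ ψ = [z₁(K₁−1)+z₂(K₂−1)] / [−(K₁−1)(K₂−1)] = 0.9994/1.7135 = 0.583

ψ = 0.583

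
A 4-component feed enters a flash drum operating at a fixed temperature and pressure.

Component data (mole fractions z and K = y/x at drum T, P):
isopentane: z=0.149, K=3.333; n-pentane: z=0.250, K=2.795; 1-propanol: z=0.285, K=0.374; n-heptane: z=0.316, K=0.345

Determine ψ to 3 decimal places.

ψ = 0.319

Rachford–Rice: g(ψ) = Σ zᵢ(Kᵢ−1)/(1+ψ(Kᵢ−1)) = 0.
Check two-phase: ΣzᵢKᵢ = 1.411 > 1 and Σzᵢ/Kᵢ = 1.812 > 1, so g(0) = 0.411 > 0 and g(1) = -0.812 < 0.
Newton iteration, ψ⁰ = 0.5:
  ψ = 0.500: g = -0.1705, g' = -0.933 → ψ = 0.317
  ψ = 0.317: g = 0.0018, g' = -0.985 → ψ = 0.319
Converged at ψ = 0.319.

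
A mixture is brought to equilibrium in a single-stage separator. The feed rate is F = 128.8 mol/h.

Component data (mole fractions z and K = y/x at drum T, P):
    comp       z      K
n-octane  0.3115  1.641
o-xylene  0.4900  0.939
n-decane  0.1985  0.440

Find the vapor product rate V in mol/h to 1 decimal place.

Newton–Raphson from ψ = 0.5:
  ψ = 0.5000: g = -0.03401, g' = -0.1954 → ψ = 0.3260
  ψ = 0.3260: g = -0.00132, g' = -0.1826 → ψ = 0.3188
Converged at ψ = 0.3188.
Then V = ψ·F = 0.3188·128.8 = 41.1 mol/h and L = F − V = 87.7 mol/h.

V = 41.1 mol/h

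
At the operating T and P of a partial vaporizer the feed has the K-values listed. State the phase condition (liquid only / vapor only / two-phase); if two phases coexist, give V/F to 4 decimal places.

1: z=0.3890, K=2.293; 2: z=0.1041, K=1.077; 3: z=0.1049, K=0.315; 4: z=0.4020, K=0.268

ΣzᵢKᵢ = 1.1449; Σzᵢ/Kᵢ = 2.0993.
Both exceed 1, so a two-phase solution exists.
Material balance + equilibrium reduce to Σ zᵢ(Kᵢ−1)/(1+ψ(Kᵢ−1)) = 0.
Newton–Raphson from ψ = 0.5:
  ψ = 0.5000: g = -0.26023, g' = -0.8902 → ψ = 0.2077
  ψ = 0.2077: g = -0.02640, g' = -0.7712 → ψ = 0.1734
  ψ = 0.1734: g = 0.00014, g' = -0.7805 → ψ = 0.1736
Converged at ψ = 0.1736.

two-phase, V/F = 0.1736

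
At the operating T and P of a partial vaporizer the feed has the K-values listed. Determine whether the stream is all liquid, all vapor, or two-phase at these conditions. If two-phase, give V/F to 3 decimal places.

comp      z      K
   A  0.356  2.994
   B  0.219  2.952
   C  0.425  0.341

ΣzᵢKᵢ = 1.857; Σzᵢ/Kᵢ = 1.439.
Both exceed 1, so a two-phase solution exists.
Iterate (Newton) starting at ψ = 0.5:
  ψ = 0.500: g = 0.1541, g' = -0.979 → ψ = 0.657
  ψ = 0.657: g = 0.0003, g' = -1.000 → ψ = 0.658
Converged at ψ = 0.658.

two-phase, V/F = 0.658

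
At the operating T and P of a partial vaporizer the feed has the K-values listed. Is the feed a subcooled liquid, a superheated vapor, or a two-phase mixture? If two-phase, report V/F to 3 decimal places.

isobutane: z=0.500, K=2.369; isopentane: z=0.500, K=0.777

ΣzᵢKᵢ = 1.573; Σzᵢ/Kᵢ = 0.855.
Since Σzᵢ/Kᵢ < 1 the mixture is above its dew point — single vapor phase.

superheated vapor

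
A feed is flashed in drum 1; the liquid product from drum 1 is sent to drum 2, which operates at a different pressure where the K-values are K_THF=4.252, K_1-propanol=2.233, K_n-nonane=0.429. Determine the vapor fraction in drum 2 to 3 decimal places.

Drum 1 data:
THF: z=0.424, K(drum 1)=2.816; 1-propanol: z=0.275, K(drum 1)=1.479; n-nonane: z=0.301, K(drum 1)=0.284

V/F (drum 2) = 0.379

Drum 1:
Let ψ₁ = V/F and solve Σ zᵢ(Kᵢ−1)/(1+ψ₁(Kᵢ−1)) = 0.
g(0) = ΣzᵢKᵢ − 1 = 0.686 and g(1) = 1 − Σzᵢ/Kᵢ = -0.396, so a root lies in (0, 1).
Iterate (Newton) starting at ψ₁ = 0.42:
  ψ₁ = 0.420: g = 0.2383, g' = -0.809 → ψ₁ = 0.714
  ψ₁ = 0.714: g = -0.0079, g' = -0.947 → ψ₁ = 0.706
Converged at ψ₁ = 0.706.
Drum-1 compositions:
  THF: x = 0.186, y = 0.523
  1-propanol: x = 0.206, y = 0.304
  n-nonane: x = 0.609, y = 0.173
Drum-2 feed = drum-1 liquid: z₂ = (0.1858, 0.2055, 0.6087).
Drum 2:
Let ψ₂ = V/F and solve Σ zᵢ(Kᵢ−1)/(1+ψ₂(Kᵢ−1)) = 0.
Check two-phase: ΣzᵢKᵢ = 1.510 > 1 and Σzᵢ/Kᵢ = 1.555 > 1, so g(0) = 0.510 > 0 and g(1) = -0.555 < 0.
Newton–Raphson from ψ₂ = 0.43:
  ψ₂ = 0.430: g = -0.0432, g' = -0.824 → ψ₂ = 0.378
  ψ₂ = 0.378: g = 0.0010, g' = -0.864 → ψ₂ = 0.379
Converged at ψ₂ = 0.379.
  THF: x = 0.083, y = 0.354
  1-propanol: x = 0.140, y = 0.313
  n-nonane: x = 0.777, y = 0.333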